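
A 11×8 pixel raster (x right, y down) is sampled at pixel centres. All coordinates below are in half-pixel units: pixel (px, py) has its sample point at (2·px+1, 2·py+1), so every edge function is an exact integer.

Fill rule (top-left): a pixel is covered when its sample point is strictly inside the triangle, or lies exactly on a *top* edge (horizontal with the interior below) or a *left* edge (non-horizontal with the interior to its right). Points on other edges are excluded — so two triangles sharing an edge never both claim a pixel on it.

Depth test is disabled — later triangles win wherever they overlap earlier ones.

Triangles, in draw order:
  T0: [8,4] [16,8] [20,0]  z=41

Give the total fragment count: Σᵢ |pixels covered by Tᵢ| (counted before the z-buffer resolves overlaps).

T0:
  2·area = 80  (B↔C swapped to make it positive)
  edge (8, 4)→(20, 0): d=(12,-4) top-left  bias=+0
  edge (20, 0)→(16, 8): d=(-4,8) right/bottom  bias=-1
  edge (16, 8)→(8, 4): d=(-8,-4) top-left  bias=+0
    (8,0)@(17, 1): e=[0,20,60] → X  [on edge]
    (9,0)@(19, 1): e=[8,4,68] → X
    (10,0)@(21, 1): e=[16,-12,76] → .
    (5,1)@(11, 3): e=[0,60,20] → X  [on edge]
    (6,1)@(13, 3): e=[8,44,28] → X
    (7,1)@(15, 3): e=[16,28,36] → X
    (9,1)@(19, 3): e=[32,-4,52] → .
    (2,2)@(5, 5): e=[0,100,-20] → .  [on edge]
    (5,2)@(11, 5): e=[24,52,4] → X
    (9,2)@(19, 5): e=[56,-12,36] → .
    (5,3)@(11, 7): e=[48,44,-12] → .
    (6,3)@(13, 7): e=[56,28,-4] → .
  covered (11 px):
    . . . . . . . . X X .
    . . . . . X X X X . .
    . . . . . X X X X . .
    . . . . . . . X . . .
    . . . . . . . . . . .
    . . . . . . . . . . .
    . . . . . . . . . . .
    . . . . . . . . . . .

Result: 11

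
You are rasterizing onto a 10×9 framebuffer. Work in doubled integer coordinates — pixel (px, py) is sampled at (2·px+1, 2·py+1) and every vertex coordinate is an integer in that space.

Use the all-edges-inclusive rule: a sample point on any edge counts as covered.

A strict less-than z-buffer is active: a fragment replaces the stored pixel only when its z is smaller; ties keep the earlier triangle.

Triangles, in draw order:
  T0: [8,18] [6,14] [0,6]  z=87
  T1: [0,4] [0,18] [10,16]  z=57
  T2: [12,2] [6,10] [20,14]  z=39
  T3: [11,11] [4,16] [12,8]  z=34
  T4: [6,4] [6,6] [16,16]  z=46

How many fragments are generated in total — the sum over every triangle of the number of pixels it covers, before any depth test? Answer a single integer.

T0:
  2·area = 8  (B↔C swapped to make it positive)
  edge (8, 18)→(0, 6): d=(-8,-12) inclusive
  edge (0, 6)→(6, 14): d=(6,8) inclusive
  edge (6, 14)→(8, 18): d=(2,4) inclusive
    (2,6)@(5, 13): e=[4,2,2] → #
    (3,6)@(7, 13): e=[28,-14,-6] → ·
    (2,7)@(5, 15): e=[-12,14,6] → ·
  covered (1 px):
    · · · · · · · · · ·
    · · · · · · · · · ·
    · · · · · · · · · ·
    · · · · · · · · · ·
    · · · · · · · · · ·
    · · · · · · · · · ·
    · · # · · · · · · ·
    · · · · · · · · · ·
    · · · · · · · · · ·
T1:
  2·area = 140  (B↔C swapped to make it positive)
  edge (0, 4)→(10, 16): d=(10,12) inclusive
  edge (10, 16)→(0, 18): d=(-10,2) inclusive
  edge (0, 18)→(0, 4): d=(0,-14) inclusive
    (0,3)@(1, 7): e=[18,108,14] → #
    (1,3)@(3, 7): e=[-6,104,42] → ·
    (0,4)@(1, 9): e=[38,88,14] → #
    (1,4)@(3, 9): e=[14,84,42] → #
    (2,4)@(5, 9): e=[-10,80,70] → ·
    (0,5)@(1, 11): e=[58,68,14] → #
    (2,5)@(5, 11): e=[10,60,70] → #
    (3,5)@(7, 11): e=[-14,56,98] → ·
    (0,6)@(1, 13): e=[78,48,14] → #
    (3,6)@(7, 13): e=[6,36,98] → #
    (4,6)@(9, 13): e=[-18,32,126] → ·
    (0,7)@(1, 15): e=[98,28,14] → #
    (7,7)@(15, 15): e=[-70,0,210] → ·  [on edge]
    (2,8)@(5, 17): e=[70,0,70] → #  [on edge]
  covered (18 px):
    · · · · · · · · · ·
    · · · · · · · · · ·
    · · · · · · · · · ·
    # · · · · · · · · ·
    # # · · · · · · · ·
    # # # · · · · · · ·
    # # # # · · · · · ·
    # # # # # · · · · ·
    # # # · · · · · · ·
T2:
  2·area = 136  (B↔C swapped to make it positive)
  edge (12, 2)→(20, 14): d=(8,12) inclusive
  edge (20, 14)→(6, 10): d=(-14,-4) inclusive
  edge (6, 10)→(12, 2): d=(6,-8) inclusive
    (5,2)@(11, 5): e=[36,90,10] → #
    (6,2)@(13, 5): e=[12,98,26] → #
    (7,2)@(15, 5): e=[-12,106,42] → ·
    (4,3)@(9, 7): e=[76,54,6] → #
    (7,3)@(15, 7): e=[4,78,54] → #
    (8,3)@(17, 7): e=[-20,86,70] → ·
    (3,4)@(7, 9): e=[116,18,2] → #
    (8,4)@(17, 9): e=[-4,58,82] → ·
    (3,5)@(7, 11): e=[132,-10,14] → ·
    (4,5)@(9, 11): e=[108,-2,30] → ·
    (5,5)@(11, 11): e=[84,6,46] → #
    (8,5)@(17, 11): e=[12,30,94] → #
  covered (17 px):
    · · · · · · · · · ·
    · · · · · · · · · ·
    · · · · · # # · · ·
    · · · · # # # # · ·
    · · · # # # # # · ·
    · · · · · # # # # ·
    · · · · · · · · # #
    · · · · · · · · · ·
    · · · · · · · · · ·
T3:
  2·area = 16
  edge (11, 11)→(4, 16): d=(-7,5) inclusive
  edge (4, 16)→(12, 8): d=(8,-8) inclusive
  edge (12, 8)→(11, 11): d=(-1,3) inclusive
    (9,0)@(19, 1): e=[30,0,-14] → ·  [on edge]
    (8,1)@(17, 3): e=[26,0,-10] → ·  [on edge]
    (6,2)@(13, 5): e=[32,-16,0] → ·  [on edge]
    (7,2)@(15, 5): e=[22,0,-6] → ·  [on edge]
    (6,3)@(13, 7): e=[18,0,-2] → ·  [on edge]
    (5,4)@(11, 9): e=[14,0,2] → #  [on edge]
    (6,4)@(13, 9): e=[4,16,-4] → ·
    (4,5)@(9, 11): e=[10,0,6] → #  [on edge]
    (5,5)@(11, 11): e=[0,16,0] → #  [on edge]
    (6,5)@(13, 11): e=[-10,32,-6] → ·
    (3,6)@(7, 13): e=[6,0,10] → #  [on edge]
    (4,6)@(9, 13): e=[-4,16,4] → ·
    (2,7)@(5, 15): e=[2,0,14] → #  [on edge]
    (1,8)@(3, 17): e=[-2,0,18] → ·  [on edge]
    (4,8)@(9, 17): e=[-32,48,0] → ·  [on edge]
  covered (5 px):
    · · · · · · · · · ·
    · · · · · · · · · ·
    · · · · · · · · · ·
    · · · · · · · · · ·
    · · · · · # · · · ·
    · · · · # # · · · ·
    · · · # · · · · · ·
    · · # · · · · · · ·
    · · · · · · · · · ·
T4:
  2·area = 20  (B↔C swapped to make it positive)
  edge (6, 4)→(16, 16): d=(10,12) inclusive
  edge (16, 16)→(6, 6): d=(-10,-10) inclusive
  edge (6, 6)→(6, 4): d=(0,-2) inclusive
    (0,0)@(1, 1): e=[30,0,-10] → ·  [on edge]
    (1,1)@(3, 3): e=[26,0,-6] → ·  [on edge]
    (2,2)@(5, 5): e=[22,0,-2] → ·  [on edge]
    (3,3)@(7, 7): e=[18,0,2] → #  [on edge]
    (4,3)@(9, 7): e=[-6,20,6] → ·
    (3,4)@(7, 9): e=[38,-20,2] → ·
    (4,4)@(9, 9): e=[14,0,6] → #  [on edge]
    (5,4)@(11, 9): e=[-10,20,10] → ·
    (4,5)@(9, 11): e=[34,-20,6] → ·
    (5,5)@(11, 11): e=[10,0,10] → #  [on edge]
    (6,5)@(13, 11): e=[-14,20,14] → ·
    (5,6)@(11, 13): e=[30,-20,10] → ·
    (6,6)@(13, 13): e=[6,0,14] → #  [on edge]
    (7,7)@(15, 15): e=[2,0,18] → #  [on edge]
    (8,8)@(17, 17): e=[-2,0,22] → ·  [on edge]
  covered (5 px):
    · · · · · · · · · ·
    · · · · · · · · · ·
    · · · · · · · · · ·
    · · · # · · · · · ·
    · · · · # · · · · ·
    · · · · · # · · · ·
    · · · · · · # · · ·
    · · · · · · · # · ·
    · · · · · · · · · ·

Answer: 46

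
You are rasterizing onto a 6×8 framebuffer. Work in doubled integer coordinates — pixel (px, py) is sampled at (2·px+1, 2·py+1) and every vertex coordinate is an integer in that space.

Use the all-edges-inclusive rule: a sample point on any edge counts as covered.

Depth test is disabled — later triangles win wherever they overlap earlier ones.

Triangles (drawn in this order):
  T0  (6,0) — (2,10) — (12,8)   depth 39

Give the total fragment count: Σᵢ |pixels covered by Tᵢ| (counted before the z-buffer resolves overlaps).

T0:
  2·area = 92  (B↔C swapped to make it positive)
  edge (6, 0)→(12, 8): d=(6,8) inclusive
  edge (12, 8)→(2, 10): d=(-10,2) inclusive
  edge (2, 10)→(6, 0): d=(4,-10) inclusive
    (2,1)@(5, 3): e=[26,64,2] → █
    (3,1)@(7, 3): e=[10,60,22] → █
    (4,1)@(9, 3): e=[-6,56,42] → ·
    (2,2)@(5, 5): e=[38,44,10] → █
    (4,2)@(9, 5): e=[6,36,50] → █
    (5,2)@(11, 5): e=[-10,32,70] → ·
    (2,3)@(5, 7): e=[50,24,18] → █
    (5,3)@(11, 7): e=[2,12,78] → █
    (1,4)@(3, 9): e=[78,8,6] → █
    (3,4)@(7, 9): e=[46,0,46] → █  [on edge]
    (4,4)@(9, 9): e=[30,-4,66] → ·
    (5,4)@(11, 9): e=[14,-8,86] → ·
  covered (12 px):
    · · · · · ·
    · · █ █ · ·
    · · █ █ █ ·
    · · █ █ █ █
    · █ █ █ · ·
    · · · · · ·
    · · · · · ·
    · · · · · ·

Answer: 12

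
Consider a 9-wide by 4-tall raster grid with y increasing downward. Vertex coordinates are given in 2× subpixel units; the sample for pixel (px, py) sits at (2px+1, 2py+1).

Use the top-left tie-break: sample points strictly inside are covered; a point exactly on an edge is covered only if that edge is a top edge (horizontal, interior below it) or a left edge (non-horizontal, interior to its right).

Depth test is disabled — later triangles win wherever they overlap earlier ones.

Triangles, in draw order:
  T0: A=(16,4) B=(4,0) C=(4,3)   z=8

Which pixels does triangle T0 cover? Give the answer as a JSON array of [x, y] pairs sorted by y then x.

T0:
  2·area = 36  (B↔C swapped to make it positive)
  edge (16, 4)→(4, 3): d=(-12,-1) top-left  bias=+0
  edge (4, 3)→(4, 0): d=(0,-3) top-left  bias=+0
  edge (4, 0)→(16, 4): d=(12,4) right/bottom  bias=-1
    (2,0)@(5, 1): e=[25,3,8] → █
    (3,0)@(7, 1): e=[27,9,0] → ·  [on edge]
    (2,1)@(5, 3): e=[1,3,32] → █
    (3,1)@(7, 3): e=[3,9,24] → █
    (4,1)@(9, 3): e=[5,15,16] → █
    (5,1)@(11, 3): e=[7,21,8] → █
    (6,1)@(13, 3): e=[9,27,0] → ·  [on edge]
    (2,2)@(5, 5): e=[-23,3,56] → ·
    (3,2)@(7, 5): e=[-21,9,48] → ·
    (4,2)@(9, 5): e=[-19,15,40] → ·
    (5,2)@(11, 5): e=[-17,21,32] → ·
  covered (5 px):
    · · █ · · · · · ·
    · · █ █ █ █ · · ·
    · · · · · · · · ·
    · · · · · · · · ·

Answer: [[2,0],[2,1],[3,1],[4,1],[5,1]]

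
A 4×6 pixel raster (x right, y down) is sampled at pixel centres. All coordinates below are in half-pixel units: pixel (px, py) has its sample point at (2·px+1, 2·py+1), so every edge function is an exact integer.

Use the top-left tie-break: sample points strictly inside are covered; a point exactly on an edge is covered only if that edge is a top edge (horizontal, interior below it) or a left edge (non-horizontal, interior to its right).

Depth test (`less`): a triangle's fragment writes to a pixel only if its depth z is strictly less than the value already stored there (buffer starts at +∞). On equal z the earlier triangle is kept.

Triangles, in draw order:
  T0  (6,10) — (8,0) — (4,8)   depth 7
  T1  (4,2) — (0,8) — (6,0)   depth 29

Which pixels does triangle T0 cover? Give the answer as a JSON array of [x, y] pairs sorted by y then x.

T0:
  2·area = 24  (B↔C swapped to make it positive)
  edge (6, 10)→(4, 8): d=(-2,-2) top-left  bias=+0
  edge (4, 8)→(8, 0): d=(4,-8) top-left  bias=+0
  edge (8, 0)→(6, 10): d=(-2,10) right/bottom  bias=-1
    (3,1)@(7, 3): e=[16,4,4] → X
    (0,2)@(1, 5): e=[0,-36,60] → .  [on edge]
    (3,2)@(7, 5): e=[12,12,0] → .  [on edge]
    (1,3)@(3, 7): e=[0,-12,36] → .  [on edge]
    (2,3)@(5, 7): e=[4,4,16] → X
    (3,3)@(7, 7): e=[8,20,-4] → .
    (2,4)@(5, 9): e=[0,12,12] → X  [on edge]
    (3,4)@(7, 9): e=[4,28,-8] → .
    (2,5)@(5, 11): e=[-4,20,8] → .
    (3,5)@(7, 11): e=[0,36,-12] → .  [on edge]
  covered (3 px):
    . . . .
    . . . X
    . . . .
    . . X .
    . . X .
    . . . .
T1:
  2·area = 4  (B↔C swapped to make it positive)
  edge (4, 2)→(6, 0): d=(2,-2) top-left  bias=+0
  edge (6, 0)→(0, 8): d=(-6,8) right/bottom  bias=-1
  edge (0, 8)→(4, 2): d=(4,-6) top-left  bias=+0
    (2,0)@(5, 1): e=[0,2,2] → X  [on edge]
    (3,0)@(7, 1): e=[4,-14,14] → .
    (1,1)@(3, 3): e=[0,6,-2] → .  [on edge]
    (2,1)@(5, 3): e=[4,-10,10] → .
    (0,2)@(1, 5): e=[0,10,-6] → .  [on edge]
  covered (1 px):
    . . X .
    . . . .
    . . . .
    . . . .
    . . . .
    . . . .

Final: [[3,1],[2,3],[2,4]]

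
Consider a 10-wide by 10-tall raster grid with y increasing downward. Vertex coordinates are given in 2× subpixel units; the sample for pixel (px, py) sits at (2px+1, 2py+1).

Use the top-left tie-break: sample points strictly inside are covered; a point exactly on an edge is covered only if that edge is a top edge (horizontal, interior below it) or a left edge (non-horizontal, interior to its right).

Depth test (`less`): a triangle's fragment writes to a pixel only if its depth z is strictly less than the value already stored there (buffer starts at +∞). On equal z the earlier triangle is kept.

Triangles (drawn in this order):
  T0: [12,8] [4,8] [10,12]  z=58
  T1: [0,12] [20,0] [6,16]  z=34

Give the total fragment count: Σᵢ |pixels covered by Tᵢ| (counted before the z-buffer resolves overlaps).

T0:
  2·area = 32  (B↔C swapped to make it positive)
  edge (12, 8)→(10, 12): d=(-2,4) right/bottom  bias=-1
  edge (10, 12)→(4, 8): d=(-6,-4) top-left  bias=+0
  edge (4, 8)→(12, 8): d=(8,0) top-left  bias=+0
    (3,4)@(7, 9): e=[18,6,8] → X
    (4,4)@(9, 9): e=[10,14,8] → X
    (5,4)@(11, 9): e=[2,22,8] → X
    (6,4)@(13, 9): e=[-6,30,8] → .
    (3,5)@(7, 11): e=[14,-6,24] → .
    (4,5)@(9, 11): e=[6,2,24] → X
    (5,5)@(11, 11): e=[-2,10,24] → .
    (4,6)@(9, 13): e=[2,-10,40] → .
  covered (4 px):
    . . . . . . . . . .
    . . . . . . . . . .
    . . . . . . . . . .
    . . . . . . . . . .
    . . . X X X . . . .
    . . . . X . . . . .
    . . . . . . . . . .
    . . . . . . . . . .
    . . . . . . . . . .
    . . . . . . . . . .
T1:
  2·area = 152
  edge (0, 12)→(20, 0): d=(20,-12) top-left  bias=+0
  edge (20, 0)→(6, 16): d=(-14,16) right/bottom  bias=-1
  edge (6, 16)→(0, 12): d=(-6,-4) top-left  bias=+0
    (9,0)@(19, 1): e=[8,2,142] → X
    (7,1)@(15, 3): e=[0,38,114] → X  [on edge]
    (8,1)@(17, 3): e=[24,6,122] → X
    (9,1)@(19, 3): e=[48,-26,130] → .
    (6,2)@(13, 5): e=[16,42,94] → X
    (8,2)@(17, 5): e=[64,-22,110] → .
    (4,3)@(9, 7): e=[8,78,66] → X
    (5,3)@(11, 7): e=[32,46,74] → X
    (7,3)@(15, 7): e=[80,-18,90] → .
    (2,4)@(5, 9): e=[0,114,38] → X  [on edge]
    (3,4)@(7, 9): e=[24,82,46] → X
    (6,4)@(13, 9): e=[96,-14,70] → .
  covered (20 px):
    . . . . . . . . . X
    . . . . . . . X X .
    . . . . . . X X . .
    . . . . X X X . . .
    . . X X X X . . . .
    . X X X X . . . . .
    . X X X . . . . . .
    . . X . . . . . . .
    . . . . . . . . . .
    . . . . . . . . . .

Final: 24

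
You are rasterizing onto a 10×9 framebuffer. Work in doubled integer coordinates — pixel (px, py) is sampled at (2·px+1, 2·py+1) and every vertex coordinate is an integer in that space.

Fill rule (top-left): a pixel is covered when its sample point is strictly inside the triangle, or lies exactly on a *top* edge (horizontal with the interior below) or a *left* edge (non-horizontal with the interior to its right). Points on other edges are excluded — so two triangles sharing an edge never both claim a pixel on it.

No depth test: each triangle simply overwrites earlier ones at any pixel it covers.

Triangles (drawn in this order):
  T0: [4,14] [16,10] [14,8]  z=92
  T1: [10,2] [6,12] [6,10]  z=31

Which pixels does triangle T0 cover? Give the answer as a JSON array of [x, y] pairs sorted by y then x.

T0:
  2·area = 32  (B↔C swapped to make it positive)
  edge (4, 14)→(14, 8): d=(10,-6) top-left  bias=+0
  edge (14, 8)→(16, 10): d=(2,2) right/bottom  bias=-1
  edge (16, 10)→(4, 14): d=(-12,4) right/bottom  bias=-1
    (3,0)@(7, 1): e=[-112,0,144] → ·  [on edge]
    (4,1)@(9, 3): e=[-80,0,112] → ·  [on edge]
    (5,2)@(11, 5): e=[-48,0,80] → ·  [on edge]
    (9,2)@(19, 5): e=[0,-16,48] → ·  [on edge]
    (6,3)@(13, 7): e=[-16,0,48] → ·  [on edge]
    (6,4)@(13, 9): e=[4,4,24] → #
    (7,4)@(15, 9): e=[16,0,16] → ·  [on edge]
    (9,4)@(19, 9): e=[40,-8,0] → ·  [on edge]
    (4,5)@(9, 11): e=[0,16,16] → #  [on edge]
    (5,5)@(11, 11): e=[12,12,8] → #
    (6,5)@(13, 11): e=[24,8,0] → ·  [on edge]
    (8,5)@(17, 11): e=[48,0,-16] → ·  [on edge]
    (3,6)@(7, 13): e=[8,24,0] → ·  [on edge]
    (9,6)@(19, 13): e=[80,0,-48] → ·  [on edge]
    (0,7)@(1, 15): e=[-8,40,0] → ·  [on edge]
  covered (3 px):
    · · · · · · · · · ·
    · · · · · · · · · ·
    · · · · · · · · · ·
    · · · · · · · · · ·
    · · · · · · # · · ·
    · · · · # # · · · ·
    · · · · · · · · · ·
    · · · · · · · · · ·
    · · · · · · · · · ·
T1:
  2·area = 8
  edge (10, 2)→(6, 12): d=(-4,10) right/bottom  bias=-1
  edge (6, 12)→(6, 10): d=(0,-2) top-left  bias=+0
  edge (6, 10)→(10, 2): d=(4,-8) top-left  bias=+0
    (3,4)@(7, 9): e=[2,2,4] → #
    (4,4)@(9, 9): e=[-18,6,20] → ·
    (3,5)@(7, 11): e=[-6,2,12] → ·
  covered (1 px):
    · · · · · · · · · ·
    · · · · · · · · · ·
    · · · · · · · · · ·
    · · · · · · · · · ·
    · · · # · · · · · ·
    · · · · · · · · · ·
    · · · · · · · · · ·
    · · · · · · · · · ·
    · · · · · · · · · ·

Answer: [[6,4],[4,5],[5,5]]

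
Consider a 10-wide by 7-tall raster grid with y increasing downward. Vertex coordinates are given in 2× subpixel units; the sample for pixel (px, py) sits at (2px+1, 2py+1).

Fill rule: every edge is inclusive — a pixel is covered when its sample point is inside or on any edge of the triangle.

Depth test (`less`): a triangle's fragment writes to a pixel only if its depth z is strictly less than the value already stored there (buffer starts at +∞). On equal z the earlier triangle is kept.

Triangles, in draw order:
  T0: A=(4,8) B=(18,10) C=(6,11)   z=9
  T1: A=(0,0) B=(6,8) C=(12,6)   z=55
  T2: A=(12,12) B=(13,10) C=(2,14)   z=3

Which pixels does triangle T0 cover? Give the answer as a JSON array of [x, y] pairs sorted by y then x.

T0:
  2·area = 38
  edge (4, 8)→(18, 10): d=(14,2) inclusive
  edge (18, 10)→(6, 11): d=(-12,1) inclusive
  edge (6, 11)→(4, 8): d=(-2,-3) inclusive
    (2,4)@(5, 9): e=[12,25,1] → █
    (3,4)@(7, 9): e=[8,23,7] → █
    (4,4)@(9, 9): e=[4,21,13] → █
    (5,4)@(11, 9): e=[0,19,19] → █  [on edge]
    (6,4)@(13, 9): e=[-4,17,25] → ·
    (2,5)@(5, 11): e=[40,1,-3] → ·
    (3,5)@(7, 11): e=[36,-1,3] → ·
    (4,5)@(9, 11): e=[32,-3,9] → ·
    (5,5)@(11, 11): e=[28,-5,15] → ·
  covered (4 px):
    · · · · · · · · · ·
    · · · · · · · · · ·
    · · · · · · · · · ·
    · · · · · · · · · ·
    · · █ █ █ █ · · · ·
    · · · · · · · · · ·
    · · · · · · · · · ·
T1:
  2·area = 60  (B↔C swapped to make it positive)
  edge (0, 0)→(12, 6): d=(12,6) inclusive
  edge (12, 6)→(6, 8): d=(-6,2) inclusive
  edge (6, 8)→(0, 0): d=(-6,-8) inclusive
    (0,0)@(1, 1): e=[6,52,2] → █
    (1,0)@(3, 1): e=[-6,48,18] → ·
    (0,1)@(1, 3): e=[30,40,-10] → ·
    (1,1)@(3, 3): e=[18,36,6] → █
    (2,1)@(5, 3): e=[6,32,22] → █
    (3,1)@(7, 3): e=[-6,28,38] → ·
    (1,2)@(3, 5): e=[42,24,-6] → ·
    (2,2)@(5, 5): e=[30,20,10] → █
    (3,2)@(7, 5): e=[18,16,26] → █
    (4,2)@(9, 5): e=[6,12,42] → █
    (5,2)@(11, 5): e=[-6,8,58] → ·
    (7,2)@(15, 5): e=[-30,0,90] → ·  [on edge]
    (4,3)@(9, 7): e=[30,0,30] → █  [on edge]
    (1,4)@(3, 9): e=[90,0,-30] → ·  [on edge]
  covered (8 px):
    █ · · · · · · · · ·
    · █ █ · · · · · · ·
    · · █ █ █ · · · · ·
    · · · █ █ · · · · ·
    · · · · · · · · · ·
    · · · · · · · · · ·
    · · · · · · · · · ·
T2:
  2·area = 18  (B↔C swapped to make it positive)
  edge (12, 12)→(2, 14): d=(-10,2) inclusive
  edge (2, 14)→(13, 10): d=(11,-4) inclusive
  edge (13, 10)→(12, 12): d=(-1,2) inclusive
    (5,5)@(11, 11): e=[12,3,3] → █
    (6,5)@(13, 11): e=[8,11,-1] → ·
    (8,5)@(17, 11): e=[0,27,-9] → ·  [on edge]
    (2,6)@(5, 13): e=[4,1,13] → █
    (3,6)@(7, 13): e=[0,9,9] → █  [on edge]
    (4,6)@(9, 13): e=[-4,17,5] → ·
    (5,6)@(11, 13): e=[-8,25,1] → ·
  covered (3 px):
    · · · · · · · · · ·
    · · · · · · · · · ·
    · · · · · · · · · ·
    · · · · · · · · · ·
    · · · · · · · · · ·
    · · · · · █ · · · ·
    · · █ █ · · · · · ·

Answer: [[2,4],[3,4],[4,4],[5,4]]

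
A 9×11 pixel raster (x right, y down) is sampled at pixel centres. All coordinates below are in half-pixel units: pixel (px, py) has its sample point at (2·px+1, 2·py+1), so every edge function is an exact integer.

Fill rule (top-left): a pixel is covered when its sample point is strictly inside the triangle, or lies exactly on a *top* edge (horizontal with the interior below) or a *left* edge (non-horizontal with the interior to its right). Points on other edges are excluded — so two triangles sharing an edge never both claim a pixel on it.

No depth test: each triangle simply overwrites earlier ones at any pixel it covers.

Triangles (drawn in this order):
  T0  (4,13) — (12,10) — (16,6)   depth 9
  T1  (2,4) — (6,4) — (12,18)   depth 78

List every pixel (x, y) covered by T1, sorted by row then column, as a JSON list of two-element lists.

T0:
  2·area = 20  (B↔C swapped to make it positive)
  edge (4, 13)→(16, 6): d=(12,-7) top-left  bias=+0
  edge (16, 6)→(12, 10): d=(-4,4) right/bottom  bias=-1
  edge (12, 10)→(4, 13): d=(-8,3) right/bottom  bias=-1
    (8,2)@(17, 5): e=[-5,0,25] → ·  [on edge]
    (7,3)@(15, 7): e=[5,0,15] → ·  [on edge]
    (5,4)@(11, 9): e=[1,8,11] → █
    (6,4)@(13, 9): e=[15,0,5] → ·  [on edge]
    (4,5)@(9, 11): e=[11,8,1] → █
    (5,5)@(11, 11): e=[25,0,-5] → ·  [on edge]
    (4,6)@(9, 13): e=[35,0,-15] → ·  [on edge]
    (3,7)@(7, 15): e=[45,0,-25] → ·  [on edge]
    (2,8)@(5, 17): e=[55,0,-35] → ·  [on edge]
    (1,9)@(3, 19): e=[65,0,-45] → ·  [on edge]
    (0,10)@(1, 21): e=[75,0,-55] → ·  [on edge]
  covered (2 px):
    · · · · · · · · ·
    · · · · · · · · ·
    · · · · · · · · ·
    · · · · · · · · ·
    · · · · · █ · · ·
    · · · · █ · · · ·
    · · · · · · · · ·
    · · · · · · · · ·
    · · · · · · · · ·
    · · · · · · · · ·
    · · · · · · · · ·
T1:
  2·area = 56
  edge (2, 4)→(6, 4): d=(4,0) top-left  bias=+0
  edge (6, 4)→(12, 18): d=(6,14) right/bottom  bias=-1
  edge (12, 18)→(2, 4): d=(-10,-14) top-left  bias=+0
    (1,2)@(3, 5): e=[4,48,4] → █
    (2,2)@(5, 5): e=[4,20,32] → █
    (3,2)@(7, 5): e=[4,-8,60] → ·
    (1,3)@(3, 7): e=[12,60,-16] → ·
    (2,3)@(5, 7): e=[12,32,12] → █
    (3,3)@(7, 7): e=[12,4,40] → █
    (4,3)@(9, 7): e=[12,-24,68] → ·
    (2,4)@(5, 9): e=[20,44,-8] → ·
    (3,4)@(7, 9): e=[20,16,20] → █
    (4,4)@(9, 9): e=[20,-12,48] → ·
    (3,5)@(7, 11): e=[28,28,0] → █  [on edge]
    (4,5)@(9, 11): e=[28,0,28] → ·  [on edge]
  covered (7 px):
    · · · · · · · · ·
    · · · · · · · · ·
    · █ █ · · · · · ·
    · · █ █ · · · · ·
    · · · █ · · · · ·
    · · · █ · · · · ·
    · · · · █ · · · ·
    · · · · · · · · ·
    · · · · · · · · ·
    · · · · · · · · ·
    · · · · · · · · ·

Result: [[1,2],[2,2],[2,3],[3,3],[3,4],[3,5],[4,6]]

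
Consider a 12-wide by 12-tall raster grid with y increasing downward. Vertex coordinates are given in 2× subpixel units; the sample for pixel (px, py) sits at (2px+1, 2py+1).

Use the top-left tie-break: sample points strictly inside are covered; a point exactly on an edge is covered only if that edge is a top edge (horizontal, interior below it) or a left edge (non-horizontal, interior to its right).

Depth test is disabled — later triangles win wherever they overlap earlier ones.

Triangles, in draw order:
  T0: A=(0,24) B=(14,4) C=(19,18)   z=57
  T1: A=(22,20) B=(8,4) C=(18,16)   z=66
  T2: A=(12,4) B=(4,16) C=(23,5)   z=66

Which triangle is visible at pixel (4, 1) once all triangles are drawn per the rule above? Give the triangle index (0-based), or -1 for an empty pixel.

T0:
  2·area = 296
  edge (0, 24)→(14, 4): d=(14,-20) top-left  bias=+0
  edge (14, 4)→(19, 18): d=(5,14) right/bottom  bias=-1
  edge (19, 18)→(0, 24): d=(-19,6) right/bottom  bias=-1
    (6,3)@(13, 7): e=[22,29,245] → X
    (7,3)@(15, 7): e=[62,1,233] → X
    (8,3)@(17, 7): e=[102,-27,221] → .
    (5,4)@(11, 9): e=[10,67,219] → X
    (8,4)@(17, 9): e=[130,-17,183] → .
    (5,5)@(11, 11): e=[38,77,181] → X
    (8,5)@(17, 11): e=[158,-7,145] → .
    (4,6)@(9, 13): e=[26,115,155] → X
    (8,6)@(17, 13): e=[186,3,107] → X
    (9,6)@(19, 13): e=[226,-25,95] → .
    (3,7)@(7, 15): e=[14,153,129] → X
    (9,7)@(19, 15): e=[254,-15,57] → .
  covered (38 px):
    . . . . . . . . . . . .
    . . . . . . . . . . . .
    . . . . . . . . . . . .
    . . . . . . X X . . . .
    . . . . . X X X . . . .
    . . . . . X X X . . . .
    . . . . X X X X X . . .
    . . . X X X X X X . . .
    . . X X X X X X X . . .
    . . X X X X X X . . . .
    . X X X X . . . . . . .
    X X . . . . . . . . . .
T1:
  2·area = 8  (B↔C swapped to make it positive)
  edge (22, 20)→(18, 16): d=(-4,-4) top-left  bias=+0
  edge (18, 16)→(8, 4): d=(-10,-12) top-left  bias=+0
  edge (8, 4)→(22, 20): d=(14,16) right/bottom  bias=-1
    (1,0)@(3, 1): e=[0,-30,38] → .  [on edge]
    (2,1)@(5, 3): e=[0,-26,34] → .  [on edge]
    (3,2)@(7, 5): e=[0,-22,30] → .  [on edge]
    (4,3)@(9, 7): e=[0,-18,26] → .  [on edge]
    (5,4)@(11, 9): e=[0,-14,22] → .  [on edge]
    (6,5)@(13, 11): e=[0,-10,18] → .  [on edge]
    (7,6)@(15, 13): e=[0,-6,14] → .  [on edge]
    (8,7)@(17, 15): e=[0,-2,10] → .  [on edge]
    (9,8)@(19, 17): e=[0,2,6] → X  [on edge]
    (10,8)@(21, 17): e=[8,26,-26] → .
    (9,9)@(19, 19): e=[-8,-18,34] → .
    (10,9)@(21, 19): e=[0,6,2] → X  [on edge]
    (11,10)@(23, 21): e=[0,10,-2] → .  [on edge]
  covered (2 px):
    . . . . . . . . . . . .
    . . . . . . . . . . . .
    . . . . . . . . . . . .
    . . . . . . . . . . . .
    . . . . . . . . . . . .
    . . . . . . . . . . . .
    . . . . . . . . . . . .
    . . . . . . . . . . . .
    . . . . . . . . . X . .
    . . . . . . . . . . X .
    . . . . . . . . . . . .
    . . . . . . . . . . . .
T2:
  2·area = 140  (B↔C swapped to make it positive)
  edge (12, 4)→(23, 5): d=(11,1) right/bottom  bias=-1
  edge (23, 5)→(4, 16): d=(-19,11) right/bottom  bias=-1
  edge (4, 16)→(12, 4): d=(8,-12) top-left  bias=+0
    (0,1)@(1, 3): e=[0,280,-140] → .  [on edge]
    (6,2)@(13, 5): e=[10,110,20] → X
    (7,2)@(15, 5): e=[8,88,44] → X
    (8,2)@(17, 5): e=[6,66,68] → X
    (9,2)@(19, 5): e=[4,44,92] → X
    (10,2)@(21, 5): e=[2,22,116] → X
    (11,2)@(23, 5): e=[0,0,140] → .  [on edge]
    (5,3)@(11, 7): e=[34,94,12] → X
    (10,3)@(21, 7): e=[24,-16,132] → .
    (4,4)@(9, 9): e=[58,78,4] → X
    (8,4)@(17, 9): e=[50,-10,100] → .
    (9,4)@(19, 9): e=[48,-32,124] → .
  covered (19 px):
    . . . . . . . . . . . .
    . . . . . . . . . . . .
    . . . . . . X X X X X .
    . . . . . X X X X X . .
    . . . . X X X X . . . .
    . . . . X X . . . . . .
    . . . X X . . . . . . .
    . . X . . . . . . . . .
    . . . . . . . . . . . .
    . . . . . . . . . . . .
    . . . . . . . . . . . .
    . . . . . . . . . . . .

Z-buffer (winner per pixel, '.' = empty):
  . . . . . . . . . . . .
  . . . . . . . . . . . .
  . . . . . . 2 2 2 2 2 .
  . . . . . 2 2 2 2 2 . .
  . . . . 2 2 2 2 . . . .
  . . . . 2 2 0 0 . . . .
  . . . 2 2 0 0 0 0 . . .
  . . 2 0 0 0 0 0 0 . . .
  . . 0 0 0 0 0 0 0 1 . .
  . . 0 0 0 0 0 0 . . 1 .
  . 0 0 0 0 . . . . . . .
  0 0 . . . . . . . . . .

Result: -1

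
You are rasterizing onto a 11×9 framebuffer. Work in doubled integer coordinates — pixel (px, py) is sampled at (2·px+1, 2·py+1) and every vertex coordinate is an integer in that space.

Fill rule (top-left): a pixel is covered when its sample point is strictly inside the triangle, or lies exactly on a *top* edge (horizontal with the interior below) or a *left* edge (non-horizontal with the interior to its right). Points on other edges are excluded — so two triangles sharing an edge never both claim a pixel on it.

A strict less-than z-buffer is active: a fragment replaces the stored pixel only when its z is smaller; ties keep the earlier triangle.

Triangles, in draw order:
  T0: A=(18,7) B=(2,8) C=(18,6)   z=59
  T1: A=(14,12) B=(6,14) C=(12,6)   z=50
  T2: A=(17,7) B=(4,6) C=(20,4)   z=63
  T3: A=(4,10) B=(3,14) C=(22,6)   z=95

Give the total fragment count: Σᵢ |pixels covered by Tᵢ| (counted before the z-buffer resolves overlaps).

T0:
  2·area = 16
  edge (18, 7)→(2, 8): d=(-16,1) right/bottom  bias=-1
  edge (2, 8)→(18, 6): d=(16,-2) top-left  bias=+0
  edge (18, 6)→(18, 7): d=(0,1) right/bottom  bias=-1
    (5,3)@(11, 7): e=[7,2,7] → #
    (6,3)@(13, 7): e=[5,6,5] → #
    (7,3)@(15, 7): e=[3,10,3] → #
    (8,3)@(17, 7): e=[1,14,1] → #
    (9,3)@(19, 7): e=[-1,18,-1] → ·
    (5,4)@(11, 9): e=[-25,34,7] → ·
    (6,4)@(13, 9): e=[-27,38,5] → ·
    (7,4)@(15, 9): e=[-29,42,3] → ·
    (8,4)@(17, 9): e=[-31,46,1] → ·
  covered (4 px):
    · · · · · · · · · · ·
    · · · · · · · · · · ·
    · · · · · · · · · · ·
    · · · · · # # # # · ·
    · · · · · · · · · · ·
    · · · · · · · · · · ·
    · · · · · · · · · · ·
    · · · · · · · · · · ·
    · · · · · · · · · · ·
T1:
  2·area = 52
  edge (14, 12)→(6, 14): d=(-8,2) right/bottom  bias=-1
  edge (6, 14)→(12, 6): d=(6,-8) top-left  bias=+0
  edge (12, 6)→(14, 12): d=(2,6) right/bottom  bias=-1
    (5,1)@(11, 3): e=[78,-26,0] → ·  [on edge]
    (5,4)@(11, 9): e=[30,10,12] → #
    (6,4)@(13, 9): e=[26,26,0] → ·  [on edge]
    (4,5)@(9, 11): e=[18,6,28] → #
    (6,5)@(13, 11): e=[10,38,4] → #
    (7,5)@(15, 11): e=[6,54,-8] → ·
    (3,6)@(7, 13): e=[6,2,44] → #
    (5,6)@(11, 13): e=[-2,34,20] → ·
    (6,6)@(13, 13): e=[-6,50,8] → ·
    (3,7)@(7, 15): e=[-10,14,48] → ·
    (4,7)@(9, 15): e=[-14,30,36] → ·
    (7,7)@(15, 15): e=[-26,78,0] → ·  [on edge]
  covered (6 px):
    · · · · · · · · · · ·
    · · · · · · · · · · ·
    · · · · · · · · · · ·
    · · · · · · · · · · ·
    · · · · · # · · · · ·
    · · · · # # # · · · ·
    · · · # # · · · · · ·
    · · · · · · · · · · ·
    · · · · · · · · · · ·
T2:
  2·area = 42
  edge (17, 7)→(4, 6): d=(-13,-1) top-left  bias=+0
  edge (4, 6)→(20, 4): d=(16,-2) top-left  bias=+0
  edge (20, 4)→(17, 7): d=(-3,3) right/bottom  bias=-1
    (10,1)@(21, 3): e=[56,-14,0] → ·  [on edge]
    (6,2)@(13, 5): e=[22,2,18] → #
    (7,2)@(15, 5): e=[24,6,12] → #
    (8,2)@(17, 5): e=[26,10,6] → #
    (9,2)@(19, 5): e=[28,14,0] → ·  [on edge]
    (6,3)@(13, 7): e=[-4,34,12] → ·
    (7,3)@(15, 7): e=[-2,38,6] → ·
    (8,3)@(17, 7): e=[0,42,0] → ·  [on edge]
    (7,4)@(15, 9): e=[-28,70,0] → ·  [on edge]
    (6,5)@(13, 11): e=[-56,98,0] → ·  [on edge]
    (5,6)@(11, 13): e=[-84,126,0] → ·  [on edge]
    (4,7)@(9, 15): e=[-112,154,0] → ·  [on edge]
    (3,8)@(7, 17): e=[-140,182,0] → ·  [on edge]
  covered (3 px):
    · · · · · · · · · · ·
    · · · · · · · · · · ·
    · · · · · · # # # · ·
    · · · · · · · · · · ·
    · · · · · · · · · · ·
    · · · · · · · · · · ·
    · · · · · · · · · · ·
    · · · · · · · · · · ·
    · · · · · · · · · · ·
T3:
  2·area = 68  (B↔C swapped to make it positive)
  edge (4, 10)→(22, 6): d=(18,-4) top-left  bias=+0
  edge (22, 6)→(3, 14): d=(-19,8) right/bottom  bias=-1
  edge (3, 14)→(4, 10): d=(1,-4) top-left  bias=+0
    (9,3)@(19, 7): e=[6,5,57] → #
    (10,3)@(21, 7): e=[14,-11,65] → ·
    (4,4)@(9, 9): e=[2,47,19] → #
    (5,4)@(11, 9): e=[10,31,27] → #
    (6,4)@(13, 9): e=[18,15,35] → #
    (7,4)@(15, 9): e=[26,-1,43] → ·
    (9,4)@(19, 9): e=[42,-33,59] → ·
    (2,5)@(5, 11): e=[22,41,5] → #
    (3,5)@(7, 11): e=[30,25,13] → #
    (5,5)@(11, 11): e=[46,-7,29] → ·
    (6,5)@(13, 11): e=[54,-23,37] → ·
    (2,6)@(5, 13): e=[58,3,7] → #
  covered (8 px):
    · · · · · · · · · · ·
    · · · · · · · · · · ·
    · · · · · · · · · · ·
    · · · · · · · · · # ·
    · · · · # # # · · · ·
    · · # # # · · · · · ·
    · · # · · · · · · · ·
    · · · · · · · · · · ·
    · · · · · · · · · · ·

Final: 21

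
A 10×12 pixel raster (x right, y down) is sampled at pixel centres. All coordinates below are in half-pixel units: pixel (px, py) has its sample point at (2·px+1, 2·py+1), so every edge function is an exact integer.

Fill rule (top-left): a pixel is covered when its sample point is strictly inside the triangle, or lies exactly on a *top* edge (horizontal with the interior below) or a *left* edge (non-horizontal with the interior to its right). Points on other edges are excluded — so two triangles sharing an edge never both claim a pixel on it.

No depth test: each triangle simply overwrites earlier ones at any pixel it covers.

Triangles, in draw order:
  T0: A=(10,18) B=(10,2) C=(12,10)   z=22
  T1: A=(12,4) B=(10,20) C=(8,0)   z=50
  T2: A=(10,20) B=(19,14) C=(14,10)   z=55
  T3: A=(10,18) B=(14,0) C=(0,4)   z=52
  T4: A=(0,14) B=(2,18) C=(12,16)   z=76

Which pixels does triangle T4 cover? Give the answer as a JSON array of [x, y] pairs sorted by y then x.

T0:
  2·area = 32
  edge (10, 18)→(10, 2): d=(0,-16) top-left  bias=+0
  edge (10, 2)→(12, 10): d=(2,8) right/bottom  bias=-1
  edge (12, 10)→(10, 18): d=(-2,8) right/bottom  bias=-1
    (5,3)@(11, 7): e=[16,2,14] → X
    (6,3)@(13, 7): e=[48,-14,-2] → .
    (5,4)@(11, 9): e=[16,6,10] → X
    (6,4)@(13, 9): e=[48,-10,-6] → .
    (5,5)@(11, 11): e=[16,10,6] → X
    (6,5)@(13, 11): e=[48,-6,-10] → .
    (5,6)@(11, 13): e=[16,14,2] → X
    (6,6)@(13, 13): e=[48,-2,-14] → .
    (5,7)@(11, 15): e=[16,18,-2] → .
  covered (4 px):
    . . . . . . . . . .
    . . . . . . . . . .
    . . . . . . . . . .
    . . . . . X . . . .
    . . . . . X . . . .
    . . . . . X . . . .
    . . . . . X . . . .
    . . . . . . . . . .
    . . . . . . . . . .
    . . . . . . . . . .
    . . . . . . . . . .
    . . . . . . . . . .
T1:
  2·area = 72
  edge (12, 4)→(10, 20): d=(-2,16) right/bottom  bias=-1
  edge (10, 20)→(8, 0): d=(-2,-20) top-left  bias=+0
  edge (8, 0)→(12, 4): d=(4,4) right/bottom  bias=-1
    (4,0)@(9, 1): e=[54,18,0] → .  [on edge]
    (4,1)@(9, 3): e=[50,14,8] → X
    (5,1)@(11, 3): e=[18,54,0] → .  [on edge]
    (4,2)@(9, 5): e=[46,10,16] → X
    (5,2)@(11, 5): e=[14,50,8] → X
    (6,2)@(13, 5): e=[-18,90,0] → .  [on edge]
    (4,3)@(9, 7): e=[42,6,24] → X
    (6,3)@(13, 7): e=[-22,86,8] → .
    (7,3)@(15, 7): e=[-54,126,0] → .  [on edge]
    (4,4)@(9, 9): e=[38,2,32] → X
    (6,4)@(13, 9): e=[-26,82,16] → .
    (8,4)@(17, 9): e=[-90,162,0] → .  [on edge]
    (9,5)@(19, 11): e=[-126,198,0] → .  [on edge]
  covered (8 px):
    . . . . . . . . . .
    . . . . X . . . . .
    . . . . X X . . . .
    . . . . X X . . . .
    . . . . X X . . . .
    . . . . . X . . . .
    . . . . . . . . . .
    . . . . . . . . . .
    . . . . . . . . . .
    . . . . . . . . . .
    . . . . . . . . . .
    . . . . . . . . . .
T2:
  2·area = 66  (B↔C swapped to make it positive)
  edge (10, 20)→(14, 10): d=(4,-10) top-left  bias=+0
  edge (14, 10)→(19, 14): d=(5,4) right/bottom  bias=-1
  edge (19, 14)→(10, 20): d=(-9,6) right/bottom  bias=-1
    (7,5)@(15, 11): e=[14,1,51] → X
    (8,5)@(17, 11): e=[34,-7,39] → .
    (6,6)@(13, 13): e=[2,19,45] → X
    (8,6)@(17, 13): e=[42,3,21] → X
    (9,6)@(19, 13): e=[62,-5,9] → .
    (6,7)@(13, 15): e=[10,29,27] → X
    (9,7)@(19, 15): e=[70,5,-9] → .
    (6,8)@(13, 17): e=[18,39,9] → X
    (7,8)@(15, 17): e=[38,31,-3] → .
    (8,8)@(17, 17): e=[58,23,-15] → .
    (5,9)@(11, 19): e=[6,57,3] → X
    (6,9)@(13, 19): e=[26,49,-9] → .
  covered (9 px):
    . . . . . . . . . .
    . . . . . . . . . .
    . . . . . . . . . .
    . . . . . . . . . .
    . . . . . . . . . .
    . . . . . . . X . .
    . . . . . . X X X .
    . . . . . . X X X .
    . . . . . . X . . .
    . . . . . X . . . .
    . . . . . . . . . .
    . . . . . . . . . .
T3:
  2·area = 236  (B↔C swapped to make it positive)
  edge (10, 18)→(0, 4): d=(-10,-14) top-left  bias=+0
  edge (0, 4)→(14, 0): d=(14,-4) top-left  bias=+0
  edge (14, 0)→(10, 18): d=(-4,18) right/bottom  bias=-1
    (5,0)@(11, 1): e=[184,2,50] → X
    (6,0)@(13, 1): e=[212,10,14] → X
    (7,0)@(15, 1): e=[240,18,-22] → .
    (2,1)@(5, 3): e=[80,6,150] → X
    (3,1)@(7, 3): e=[108,14,114] → X
    (4,1)@(9, 3): e=[136,22,78] → X
    (7,1)@(15, 3): e=[220,46,-30] → .
    (0,2)@(1, 5): e=[4,18,214] → X
    (1,2)@(3, 5): e=[32,26,178] → X
    (6,2)@(13, 5): e=[172,66,-2] → .
    (0,3)@(1, 7): e=[-16,46,206] → .
    (1,3)@(3, 7): e=[12,54,170] → X
    (2,5)@(5, 11): e=[0,118,118] → X  [on edge]
  covered (30 px):
    . . . . . X X . . .
    . . X X X X X . . .
    X X X X X X . . . .
    . X X X X X . . . .
    . . X X X X . . . .
    . . X X X X . . . .
    . . . X X X . . . .
    . . . . X . . . . .
    . . . . . . . . . .
    . . . . . . . . . .
    . . . . . . . . . .
    . . . . . . . . . .
T4:
  2·area = 44  (B↔C swapped to make it positive)
  edge (0, 14)→(12, 16): d=(12,2) right/bottom  bias=-1
  edge (12, 16)→(2, 18): d=(-10,2) right/bottom  bias=-1
  edge (2, 18)→(0, 14): d=(-2,-4) top-left  bias=+0
    (0,7)@(1, 15): e=[10,32,2] → X
    (1,7)@(3, 15): e=[6,28,10] → X
    (2,7)@(5, 15): e=[2,24,18] → X
    (3,7)@(7, 15): e=[-2,20,26] → .
    (8,7)@(17, 15): e=[-22,0,66] → .  [on edge]
    (0,8)@(1, 17): e=[34,12,-2] → .
    (1,8)@(3, 17): e=[30,8,6] → X
    (3,8)@(7, 17): e=[22,0,22] → .  [on edge]
    (1,9)@(3, 19): e=[54,-12,2] → .
    (2,9)@(5, 19): e=[50,-16,10] → .
  covered (5 px):
    . . . . . . . . . .
    . . . . . . . . . .
    . . . . . . . . . .
    . . . . . . . . . .
    . . . . . . . . . .
    . . . . . . . . . .
    . . . . . . . . . .
    X X X . . . . . . .
    . X X . . . . . . .
    . . . . . . . . . .
    . . . . . . . . . .
    . . . . . . . . . .

Answer: [[0,7],[1,7],[2,7],[1,8],[2,8]]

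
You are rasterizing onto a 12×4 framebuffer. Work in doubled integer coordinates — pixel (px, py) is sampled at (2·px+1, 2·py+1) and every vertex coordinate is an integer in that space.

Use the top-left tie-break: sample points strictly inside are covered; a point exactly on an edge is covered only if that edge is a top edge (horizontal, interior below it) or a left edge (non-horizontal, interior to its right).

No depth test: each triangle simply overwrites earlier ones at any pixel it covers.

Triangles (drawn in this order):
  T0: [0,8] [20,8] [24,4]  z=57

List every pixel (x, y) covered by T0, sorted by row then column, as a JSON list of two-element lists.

T0:
  2·area = 80  (B↔C swapped to make it positive)
  edge (0, 8)→(24, 4): d=(24,-4) top-left  bias=+0
  edge (24, 4)→(20, 8): d=(-4,4) right/bottom  bias=-1
  edge (20, 8)→(0, 8): d=(-20,0) right/bottom  bias=-1
    (9,2)@(19, 5): e=[4,16,60] → #
    (10,2)@(21, 5): e=[12,8,60] → #
    (11,2)@(23, 5): e=[20,0,60] → ·  [on edge]
    (3,3)@(7, 7): e=[4,56,20] → #
    (4,3)@(9, 7): e=[12,48,20] → #
    (5,3)@(11, 7): e=[20,40,20] → #
    (6,3)@(13, 7): e=[28,32,20] → #
    (7,3)@(15, 7): e=[36,24,20] → #
    (8,3)@(17, 7): e=[44,16,20] → #
    (10,3)@(21, 7): e=[60,0,20] → ·  [on edge]
  covered (9 px):
    · · · · · · · · · · · ·
    · · · · · · · · · · · ·
    · · · · · · · · · # # ·
    · · · # # # # # # # · ·

Answer: [[9,2],[10,2],[3,3],[4,3],[5,3],[6,3],[7,3],[8,3],[9,3]]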